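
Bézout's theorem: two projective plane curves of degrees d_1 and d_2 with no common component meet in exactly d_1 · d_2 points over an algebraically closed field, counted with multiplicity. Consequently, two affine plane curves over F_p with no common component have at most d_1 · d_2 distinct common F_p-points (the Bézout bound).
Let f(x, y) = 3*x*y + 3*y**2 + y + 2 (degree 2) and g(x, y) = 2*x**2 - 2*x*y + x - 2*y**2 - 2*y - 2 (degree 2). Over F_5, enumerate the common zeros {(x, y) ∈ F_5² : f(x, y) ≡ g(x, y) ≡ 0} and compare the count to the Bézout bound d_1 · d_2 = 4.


Common zeros: {(3, 4)}; count = 1; Bézout bound = 4.

deg(f) = 2, deg(g) = 2, so Bézout bound = 4.
Scan x ∈ F_5. For each x, list the y ∈ F_5 with f(x, y) ≡ 0 and those with g(x, y) ≡ 0 (mod 5); the common zeros in that column are the intersection.
  x = 0: f ≡ 0 at y ∈ ∅; g ≡ 0 at y ∈ ∅; common: ∅.
  x = 1: f ≡ 0 at y ∈ ∅; g ≡ 0 at y ∈ {1, 2}; common: ∅.
  x = 2: f ≡ 0 at y ∈ {3}; g ≡ 0 at y ∈ {1}; common: ∅.
  x = 3: f ≡ 0 at y ∈ {1, 4}; g ≡ 0 at y ∈ {2, 4}; common: {4}.
  x = 4: f ≡ 0 at y ∈ {2}; g ≡ 0 at y ∈ ∅; common: ∅.
Collecting: common zeros = {(3, 4)}, so the count is 1.
Comparison with the Bézout bound: 1 ≤ 4 = deg(f)·deg(g), as expected for curves with no common component (the affine F_5-count falls short of the bound because intersections may lie at infinity, over extension fields, or carry multiplicity).


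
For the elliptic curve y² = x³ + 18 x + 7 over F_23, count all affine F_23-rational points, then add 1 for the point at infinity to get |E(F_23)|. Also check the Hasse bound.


Affine points = {(1, 7), (1, 16), (6, 3), (6, 20), (7, 4), (7, 19), (9, 1), (9, 22), (11, 8), (11, 15), (13, 0), (14, 6), (14, 17), (15, 8), (15, 15), (19, 3), (19, 20), (20, 8), (20, 15), (21, 3), (21, 20)}; affine count = 21; |E(F_23)| = 22.

Discriminant check: Δ ∝ 4a³ + 27b² = 4·18³ + 27·7² = 4·5832 + 27·49 ≡ 18 (mod 23). Nonzero ⇒ E is nonsingular.
For each x ∈ F_23, compute rhs = x³ + 18·x + 7 mod 23, then count y ∈ F_23 with y² ≡ rhs.
  x = 0: rhs = 7, matching y values: none (0 points).
  x = 1: rhs = 3, matching y values: 7, 16 (2 points).
  x = 2: rhs = 5, matching y values: none (0 points).
  x = 3: rhs = 19, matching y values: none (0 points).
  x = 4: rhs = 5, matching y values: none (0 points).
  x = 5: rhs = 15, matching y values: none (0 points).
  x = 6: rhs = 9, matching y values: 3, 20 (2 points).
  x = 7: rhs = 16, matching y values: 4, 19 (2 points).
  x = 8: rhs = 19, matching y values: none (0 points).
  x = 9: rhs = 1, matching y values: 1, 22 (2 points).
  x = 10: rhs = 14, matching y values: none (0 points).
  x = 11: rhs = 18, matching y values: 8, 15 (2 points).
  x = 12: rhs = 19, matching y values: none (0 points).
  x = 13: rhs = 0, matching y values: 0 (1 points).
  x = 14: rhs = 13, matching y values: 6, 17 (2 points).
  x = 15: rhs = 18, matching y values: 8, 15 (2 points).
  x = 16: rhs = 21, matching y values: none (0 points).
  x = 17: rhs = 5, matching y values: none (0 points).
  x = 18: rhs = 22, matching y values: none (0 points).
  x = 19: rhs = 9, matching y values: 3, 20 (2 points).
  x = 20: rhs = 18, matching y values: 8, 15 (2 points).
  x = 21: rhs = 9, matching y values: 3, 20 (2 points).
  x = 22: rhs = 11, matching y values: none (0 points).
Total affine count: 21.
Full point count |E(F_23)| = 21 + 1 = 22.
Hasse bound: |22 − (23+1)| = |-2| = 2 ≤ 2√23 ≈ 9.5917 ✓.


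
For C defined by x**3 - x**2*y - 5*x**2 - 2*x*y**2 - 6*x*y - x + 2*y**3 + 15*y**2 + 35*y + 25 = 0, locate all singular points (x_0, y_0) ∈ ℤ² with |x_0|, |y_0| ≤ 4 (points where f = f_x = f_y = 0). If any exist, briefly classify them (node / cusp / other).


Singular points: {(1, -2)}; classification: cusp.

Compute partial derivatives:
  f_x = 3*x**2 - 2*x*y - 10*x - 2*y**2 - 6*y - 1.
  f_y = -x**2 - 4*x*y - 6*x + 6*y**2 + 30*y + 35.
Scan x_0 ∈ {−4, ..., 4}. For each x_0, f_y(x_0, y) is a polynomial in y; find its integer roots y ∈ {−4, ..., 4}, then test f_x and f at those candidates.
  x = -4: f_y(-4, y) = 6*y**2 + 46*y + 43; no integer root y with |y| ≤ 4.
  x = -3: f_y(-3, y) = 6*y**2 + 42*y + 44; no integer root y with |y| ≤ 4.
  x = -2: f_y(-2, y) = 6*y**2 + 38*y + 43; no integer root y with |y| ≤ 4.
  x = -1: f_y(-1, y) = 6*y**2 + 34*y + 40; vanishes at y ∈ {-4}. (-1, -4): f_x = -4 ≠ 0.
  x = 0: f_y(0, y) = 6*y**2 + 30*y + 35; no integer root y with |y| ≤ 4.
  x = 1: f_y(1, y) = 6*y**2 + 26*y + 28; vanishes at y ∈ {-2}. (1, -2): f_x = 0, f = 0 — SINGULAR.
  x = 2: f_y(2, y) = 6*y**2 + 22*y + 19; no integer root y with |y| ≤ 4.
  x = 3: f_y(3, y) = 6*y**2 + 18*y + 8; no integer root y with |y| ≤ 4.
  x = 4: f_y(4, y) = 6*y**2 + 14*y - 5; no integer root y with |y| ≤ 4.
Only singular point on the grid: (1, -2).
Classify: substitute x = 1 + u, y = -2 + v and expand: f = u**3 - u**2*v - 2*u*v**2 + 2*v**3 + v**2.
No constant or linear terms (consistent with a singular point). Quadratic part: v**2. Cubic part: u**3 - u**2*v - 2*u*v**2 + 2*v**3.
The quadratic part v**2 is a perfect square, so there is a single (double) tangent line v = 0, i.e. y = -2. Restricting the cubic part to that line (v = 0) leaves u**3 ≠ 0, so f is not divisible by v and the branch is v² ≈ -u**3 to lowest order — this is a cusp.
Classification: cusp.


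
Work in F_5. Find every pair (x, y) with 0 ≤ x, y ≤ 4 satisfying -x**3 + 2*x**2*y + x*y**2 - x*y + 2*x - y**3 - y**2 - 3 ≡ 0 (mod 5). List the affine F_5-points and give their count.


Affine F_5-points: {(0, 1), (0, 2), (4, 3)}; count = 3.

For each of the 25 pairs (x, y) ∈ F_5², evaluate f(x, y) mod 5. Record the zeros.
  x = 0: [0↦2, 1↦0, 2↦0, 3↦1, 4↦2]  zeros at y ∈ {1, 2}
  x = 1: [0↦3, 1↦3, 2↦2, 3↦4, 4↦3]  zeros at y ∈ ∅
  x = 2: [0↦3, 1↦4, 2↦1, 3↦3, 4↦4]  zeros at y ∈ ∅
  x = 3: [0↦1, 1↦2, 2↦1, 3↦2, 4↦4]  zeros at y ∈ ∅
  x = 4: [0↦1, 1↦1, 2↦1, 3↦0, 4↦2]  zeros at y ∈ {3}
Collecting zeros: affine points = {(0, 1), (0, 2), (4, 3)}.
Total count |C(F_5)_aff| = 3.


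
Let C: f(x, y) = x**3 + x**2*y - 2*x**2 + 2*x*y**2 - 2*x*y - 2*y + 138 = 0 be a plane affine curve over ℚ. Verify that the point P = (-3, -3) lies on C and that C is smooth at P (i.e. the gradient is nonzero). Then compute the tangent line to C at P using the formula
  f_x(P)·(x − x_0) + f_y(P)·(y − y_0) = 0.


Tangent line at P: 81*x + 49*y + 390 = 0.

Step 1: f(-3, -3) = 0, so P lies on C.
Step 2: partial derivatives
  f_x(x, y) = 3*x**2 + 2*x*y - 4*x + 2*y**2 - 2*y, f_y(x, y) = x**2 + 4*x*y - 2*x - 2.
  f_x(P) = 81, f_y(P) = 49 (gradient nonzero, so P is smooth).
Step 3: tangent line at P: 81·(x − -3) + 49·(y − -3) = 0.
Expanding: 81*x + 49*y + 390 = 0.


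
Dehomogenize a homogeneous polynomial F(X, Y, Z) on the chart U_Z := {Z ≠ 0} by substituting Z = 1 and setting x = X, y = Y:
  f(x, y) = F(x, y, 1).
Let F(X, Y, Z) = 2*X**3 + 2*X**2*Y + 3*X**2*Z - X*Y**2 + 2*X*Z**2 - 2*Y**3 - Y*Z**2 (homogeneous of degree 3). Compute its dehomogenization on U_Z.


f(x, y) = 2*x**3 + 2*x**2*y + 3*x**2 - x*y**2 + 2*x - 2*y**3 - y

On U_Z we set Z = 1. Each monomial c·X^i·Y^j·Z^k in F becomes c·x^i·y^j·1^k = c·x^i·y^j.
Substituting Z = 1: F(X, Y, 1) = 2*x**3 + 2*x**2*y + 3*x**2 - x*y**2 + 2*x - 2*y**3 - y.
Note: deg(f) ≤ deg(F) = 3; strict inequality happens when F is divisible by Z (lost terms).


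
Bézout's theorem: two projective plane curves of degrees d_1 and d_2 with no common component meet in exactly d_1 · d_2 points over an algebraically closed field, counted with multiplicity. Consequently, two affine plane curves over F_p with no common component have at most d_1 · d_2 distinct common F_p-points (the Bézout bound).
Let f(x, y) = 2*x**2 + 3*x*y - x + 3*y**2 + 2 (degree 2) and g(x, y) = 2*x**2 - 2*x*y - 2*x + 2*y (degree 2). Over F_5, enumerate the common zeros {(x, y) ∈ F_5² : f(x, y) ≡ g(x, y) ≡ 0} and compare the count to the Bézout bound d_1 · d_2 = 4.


Common zeros: ∅; count = 0; Bézout bound = 4.

deg(f) = 2, deg(g) = 2, so Bézout bound = 4.
Scan x ∈ F_5. For each x, list the y ∈ F_5 with f(x, y) ≡ 0 and those with g(x, y) ≡ 0 (mod 5); the common zeros in that column are the intersection.
  x = 0: f ≡ 0 at y ∈ {1, 4}; g ≡ 0 at y ∈ {0}; common: ∅.
  x = 1: f ≡ 0 at y ∈ ∅; g ≡ 0 at y ∈ {0, 1, 2, 3, 4}; common: ∅.
  x = 2: f ≡ 0 at y ∈ {4}; g ≡ 0 at y ∈ {2}; common: ∅.
  x = 3: f ≡ 0 at y ∈ ∅; g ≡ 0 at y ∈ {3}; common: ∅.
  x = 4: f ≡ 0 at y ∈ {0, 1}; g ≡ 0 at y ∈ {4}; common: ∅.
Collecting: common zeros = ∅, so the count is 0.
Comparison with the Bézout bound: 0 ≤ 4 = deg(f)·deg(g), as expected for curves with no common component (the affine F_5-count falls short of the bound because intersections may lie at infinity, over extension fields, or carry multiplicity).


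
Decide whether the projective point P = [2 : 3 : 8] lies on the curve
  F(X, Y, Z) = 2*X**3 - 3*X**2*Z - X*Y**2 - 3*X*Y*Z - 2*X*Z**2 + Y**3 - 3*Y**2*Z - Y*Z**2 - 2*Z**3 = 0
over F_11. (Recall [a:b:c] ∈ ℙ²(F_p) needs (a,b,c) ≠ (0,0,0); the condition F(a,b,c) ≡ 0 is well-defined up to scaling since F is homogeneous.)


F(2,3,8) ≡ 0 (mod 11); P is on the curve.

Evaluate F(2, 3, 8) term-by-term (mod 11).
  2*X**3 ↦ 2·8·1·1 = 16
  -3*X**2*Z ↦ -3·4·1·8 = -96
  -X*Y**2 ↦ -1·2·9·1 = -18
  -3*X*Y*Z ↦ -3·2·3·8 = -144
  -2*X*Z**2 ↦ -2·2·1·64 = -256
  Y**3 ↦ 1·1·27·1 = 27
  -3*Y**2*Z ↦ -3·1·9·8 = -216
  -Y*Z**2 ↦ -1·1·3·64 = -192
  -2*Z**3 ↦ -2·1·1·512 = -1024
Sum: F(2, 3, 8) = (16) + (-96) + (-18) + (-144) + (-256) + (27) + (-216) + (-192) + (-1024) = -1903.
Reducing mod 11: -1903 ≡ 0 (mod 11).
Since F(a, b, c) ≡ 0 (mod 11), P lies on the curve.


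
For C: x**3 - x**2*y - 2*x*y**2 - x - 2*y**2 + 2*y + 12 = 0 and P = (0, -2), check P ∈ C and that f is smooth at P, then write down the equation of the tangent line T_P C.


Tangent line at P: -9*x + 10*y + 20 = 0.

Step 1: f(0, -2) = 0, so P lies on C.
Step 2: partial derivatives
  f_x(x, y) = 3*x**2 - 2*x*y - 2*y**2 - 1, f_y(x, y) = -x**2 - 4*x*y - 4*y + 2.
  f_x(P) = -9, f_y(P) = 10 (gradient nonzero, so P is smooth).
Step 3: tangent line at P: -9·(x − 0) + 10·(y − -2) = 0.
Expanding: -9*x + 10*y + 20 = 0.


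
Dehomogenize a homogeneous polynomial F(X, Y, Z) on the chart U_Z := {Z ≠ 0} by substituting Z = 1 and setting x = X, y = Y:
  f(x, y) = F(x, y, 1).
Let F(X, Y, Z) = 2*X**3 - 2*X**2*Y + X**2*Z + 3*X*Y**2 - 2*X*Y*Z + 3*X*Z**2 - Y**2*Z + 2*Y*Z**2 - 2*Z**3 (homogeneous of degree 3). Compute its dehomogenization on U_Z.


f(x, y) = 2*x**3 - 2*x**2*y + x**2 + 3*x*y**2 - 2*x*y + 3*x - y**2 + 2*y - 2

On U_Z we set Z = 1. Each monomial c·X^i·Y^j·Z^k in F becomes c·x^i·y^j·1^k = c·x^i·y^j.
Substituting Z = 1: F(X, Y, 1) = 2*x**3 - 2*x**2*y + x**2 + 3*x*y**2 - 2*x*y + 3*x - y**2 + 2*y - 2.
Note: deg(f) ≤ deg(F) = 3; strict inequality happens when F is divisible by Z (lost terms).


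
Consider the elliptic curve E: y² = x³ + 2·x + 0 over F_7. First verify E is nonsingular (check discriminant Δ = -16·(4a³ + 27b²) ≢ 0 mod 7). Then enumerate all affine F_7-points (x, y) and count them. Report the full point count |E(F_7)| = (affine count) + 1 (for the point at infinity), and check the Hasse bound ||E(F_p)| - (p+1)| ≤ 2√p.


Affine points = {(0, 0), (4, 3), (4, 4), (5, 3), (5, 4), (6, 2), (6, 5)}; affine count = 7; |E(F_7)| = 8.

Discriminant check: Δ ∝ 4a³ + 27b² = 4·2³ + 27·0² = 4·8 + 27·0 ≡ 4 (mod 7). Nonzero ⇒ E is nonsingular.
For each x ∈ F_7, compute rhs = x³ + 2·x + 0 mod 7, then count y ∈ F_7 with y² ≡ rhs.
  x = 0: rhs = 0, matching y values: 0 (1 points).
  x = 1: rhs = 3, matching y values: none (0 points).
  x = 2: rhs = 5, matching y values: none (0 points).
  x = 3: rhs = 5, matching y values: none (0 points).
  x = 4: rhs = 2, matching y values: 3, 4 (2 points).
  x = 5: rhs = 2, matching y values: 3, 4 (2 points).
  x = 6: rhs = 4, matching y values: 2, 5 (2 points).
Total affine count: 7.
Full point count |E(F_7)| = 7 + 1 = 8.
Hasse bound: |8 − (7+1)| = |0| = 0 ≤ 2√7 ≈ 5.2915 ✓.


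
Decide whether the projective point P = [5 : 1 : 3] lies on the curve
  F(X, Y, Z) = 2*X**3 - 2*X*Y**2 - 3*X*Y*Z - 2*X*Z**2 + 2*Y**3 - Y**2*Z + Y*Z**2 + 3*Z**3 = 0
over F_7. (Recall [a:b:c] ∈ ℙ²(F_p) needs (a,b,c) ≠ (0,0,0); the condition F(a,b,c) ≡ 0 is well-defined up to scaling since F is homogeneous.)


F(5,1,3) ≡ 5 (mod 7); P is NOT on the curve.

Evaluate F(5, 1, 3) term-by-term (mod 7).
  2*X**3 ↦ 2·125·1·1 = 250
  -2*X*Y**2 ↦ -2·5·1·1 = -10
  -3*X*Y*Z ↦ -3·5·1·3 = -45
  -2*X*Z**2 ↦ -2·5·1·9 = -90
  2*Y**3 ↦ 2·1·1·1 = 2
  -Y**2*Z ↦ -1·1·1·3 = -3
  Y*Z**2 ↦ 1·1·1·9 = 9
  3*Z**3 ↦ 3·1·1·27 = 81
Sum: F(5, 1, 3) = (250) + (-10) + (-45) + (-90) + (2) + (-3) + (9) + (81) = 194.
Reducing mod 7: 194 ≡ 5 (mod 7).
Since F(a, b, c) ≡ 5 ≠ 0 (mod 7), P does NOT lie on the curve.


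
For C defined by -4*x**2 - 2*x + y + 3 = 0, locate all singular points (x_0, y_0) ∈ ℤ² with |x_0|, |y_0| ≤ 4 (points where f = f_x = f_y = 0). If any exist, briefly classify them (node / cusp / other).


No singular points in the scanned grid; C is smooth there.

Compute partial derivatives:
  f_x = -8*x - 2.
  f_y = 1.
f_y = 1 is a nonzero constant, so f_y never vanishes: no point (x, y) can satisfy f = f_x = f_y = 0. In particular no (x, y) ∈ {−4, ..., 4}² is singular; the curve is smooth.


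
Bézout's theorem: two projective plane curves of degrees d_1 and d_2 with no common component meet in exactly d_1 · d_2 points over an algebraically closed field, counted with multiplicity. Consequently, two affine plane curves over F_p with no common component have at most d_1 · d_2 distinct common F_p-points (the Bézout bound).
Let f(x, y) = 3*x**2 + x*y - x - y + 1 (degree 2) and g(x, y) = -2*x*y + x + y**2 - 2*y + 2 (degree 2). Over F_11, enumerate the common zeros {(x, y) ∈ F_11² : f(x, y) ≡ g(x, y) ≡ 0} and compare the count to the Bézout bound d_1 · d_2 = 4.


Common zeros: {(3, 4), (8, 5)}; count = 2; Bézout bound = 4.

deg(f) = 2, deg(g) = 2, so Bézout bound = 4.
Scan x ∈ F_11. For each x, list the y ∈ F_11 with f(x, y) ≡ 0 and those with g(x, y) ≡ 0 (mod 11); the common zeros in that column are the intersection.
  x = 0: f ≡ 0 at y ∈ {1}; g ≡ 0 at y ∈ ∅; common: ∅.
  x = 1: f ≡ 0 at y ∈ ∅; g ≡ 0 at y ∈ {1, 3}; common: ∅.
  x = 2: f ≡ 0 at y ∈ {0}; g ≡ 0 at y ∈ {7, 10}; common: ∅.
  x = 3: f ≡ 0 at y ∈ {4}; g ≡ 0 at y ∈ {4}; common: {4}.
  x = 4: f ≡ 0 at y ∈ {7}; g ≡ 0 at y ∈ ∅; common: ∅.
  x = 5: f ≡ 0 at y ∈ {7}; g ≡ 0 at y ∈ ∅; common: ∅.
  x = 6: f ≡ 0 at y ∈ {8}; g ≡ 0 at y ∈ ∅; common: ∅.
  x = 7: f ≡ 0 at y ∈ {4}; g ≡ 0 at y ∈ {8}; common: ∅.
  x = 8: f ≡ 0 at y ∈ {5}; g ≡ 0 at y ∈ {2, 5}; common: {5}.
  x = 9: f ≡ 0 at y ∈ {5}; g ≡ 0 at y ∈ {0, 9}; common: ∅.
  x = 10: f ≡ 0 at y ∈ {8}; g ≡ 0 at y ∈ ∅; common: ∅.
Collecting: common zeros = {(3, 4), (8, 5)}, so the count is 2.
Comparison with the Bézout bound: 2 ≤ 4 = deg(f)·deg(g), as expected for curves with no common component (the affine F_11-count falls short of the bound because intersections may lie at infinity, over extension fields, or carry multiplicity).


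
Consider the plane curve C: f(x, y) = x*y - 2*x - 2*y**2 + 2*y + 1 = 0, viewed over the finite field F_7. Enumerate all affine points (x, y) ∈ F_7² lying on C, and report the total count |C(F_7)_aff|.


Affine F_7-points: {(1, 1), (1, 4), (4, 0), (4, 3), (6, 5), (6, 6)}; count = 6.

For each of the 49 pairs (x, y) ∈ F_7², evaluate f(x, y) mod 7. Record the zeros.
  x = 0: [0↦1, 1↦1, 2↦4, 3↦3, 4↦5, 5↦3, 6↦4]  zeros at y ∈ ∅
  x = 1: [0↦6, 1↦0, 2↦4, 3↦4, 4↦0, 5↦6, 6↦1]  zeros at y ∈ {1, 4}
  x = 2: [0↦4, 1↦6, 2↦4, 3↦5, 4↦2, 5↦2, 6↦5]  zeros at y ∈ ∅
  x = 3: [0↦2, 1↦5, 2↦4, 3↦6, 4↦4, 5↦5, 6↦2]  zeros at y ∈ ∅
  x = 4: [0↦0, 1↦4, 2↦4, 3↦0, 4↦6, 5↦1, 6↦6]  zeros at y ∈ {0, 3}
  x = 5: [0↦5, 1↦3, 2↦4, 3↦1, 4↦1, 5↦4, 6↦3]  zeros at y ∈ ∅
  x = 6: [0↦3, 1↦2, 2↦4, 3↦2, 4↦3, 5↦0, 6↦0]  zeros at y ∈ {5, 6}
Collecting zeros: affine points = {(1, 1), (1, 4), (4, 0), (4, 3), (6, 5), (6, 6)}.
Total count |C(F_7)_aff| = 6.


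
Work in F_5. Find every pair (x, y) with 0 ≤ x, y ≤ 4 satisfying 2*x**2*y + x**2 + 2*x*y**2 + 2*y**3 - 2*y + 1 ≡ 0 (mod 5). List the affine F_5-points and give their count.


Affine F_5-points: {(2, 0), (3, 0), (4, 2)}; count = 3.

For each of the 25 pairs (x, y) ∈ F_5², evaluate f(x, y) mod 5. Record the zeros.
  x = 0: [0↦1, 1↦1, 2↦3, 3↦4, 4↦1]  zeros at y ∈ ∅
  x = 1: [0↦2, 1↦1, 2↦1, 3↦4, 4↦2]  zeros at y ∈ ∅
  x = 2: [0↦0, 1↦2, 2↦4, 3↦3, 4↦1]  zeros at y ∈ {0}
  x = 3: [0↦0, 1↦4, 2↦2, 3↦1, 4↦3]  zeros at y ∈ {0}
  x = 4: [0↦2, 1↦2, 2↦0, 3↦3, 4↦3]  zeros at y ∈ {2}
Collecting zeros: affine points = {(2, 0), (3, 0), (4, 2)}.
Total count |C(F_5)_aff| = 3.


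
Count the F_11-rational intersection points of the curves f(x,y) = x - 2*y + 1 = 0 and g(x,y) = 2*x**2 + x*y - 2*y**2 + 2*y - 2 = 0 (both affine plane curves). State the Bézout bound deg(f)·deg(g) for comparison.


Common zeros: {(9, 5), (10, 0)}; count = 2; Bézout bound = 2.

deg(f) = 1, deg(g) = 2, so Bézout bound = 2.
Scan x ∈ F_11. For each x, list the y ∈ F_11 with f(x, y) ≡ 0 and those with g(x, y) ≡ 0 (mod 11); the common zeros in that column are the intersection.
  x = 0: f ≡ 0 at y ∈ {6}; g ≡ 0 at y ∈ ∅; common: ∅.
  x = 1: f ≡ 0 at y ∈ {1}; g ≡ 0 at y ∈ {0, 7}; common: ∅.
  x = 2: f ≡ 0 at y ∈ {7}; g ≡ 0 at y ∈ {3, 10}; common: ∅.
  x = 3: f ≡ 0 at y ∈ {2}; g ≡ 0 at y ∈ ∅; common: ∅.
  x = 4: f ≡ 0 at y ∈ {8}; g ≡ 0 at y ∈ {4, 10}; common: ∅.
  x = 5: f ≡ 0 at y ∈ {3}; g ≡ 0 at y ∈ {4, 5}; common: ∅.
  x = 6: f ≡ 0 at y ∈ {9}; g ≡ 0 at y ∈ ∅; common: ∅.
  x = 7: f ≡ 0 at y ∈ {4}; g ≡ 0 at y ∈ ∅; common: ∅.
  x = 8: f ≡ 0 at y ∈ {10}; g ≡ 0 at y ∈ ∅; common: ∅.
  x = 9: f ≡ 0 at y ∈ {5}; g ≡ 0 at y ∈ {5, 6}; common: {5}.
  x = 10: f ≡ 0 at y ∈ {0}; g ≡ 0 at y ∈ {0, 6}; common: {0}.
Collecting: common zeros = {(9, 5), (10, 0)}, so the count is 2.
Comparison with the Bézout bound: 2 ≤ 2 = deg(f)·deg(g), as expected for curves with no common component (the bound is attained).


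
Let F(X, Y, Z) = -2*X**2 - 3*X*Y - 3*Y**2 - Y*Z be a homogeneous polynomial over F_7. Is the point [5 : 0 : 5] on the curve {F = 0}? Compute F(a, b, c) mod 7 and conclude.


F(5,0,5) ≡ 6 (mod 7); P is NOT on the curve.

Evaluate F(5, 0, 5) term-by-term (mod 7).
  -2*X**2 ↦ -2·25·1·1 = -50
  -3*X*Y ↦ -3·5·0·1 = 0
  -3*Y**2 ↦ -3·1·0·1 = 0
  -Y*Z ↦ -1·1·0·5 = 0
Sum: F(5, 0, 5) = (-50) + (0) + (0) + (0) = -50.
Reducing mod 7: -50 ≡ 6 (mod 7).
Since F(a, b, c) ≡ 6 ≠ 0 (mod 7), P does NOT lie on the curve.


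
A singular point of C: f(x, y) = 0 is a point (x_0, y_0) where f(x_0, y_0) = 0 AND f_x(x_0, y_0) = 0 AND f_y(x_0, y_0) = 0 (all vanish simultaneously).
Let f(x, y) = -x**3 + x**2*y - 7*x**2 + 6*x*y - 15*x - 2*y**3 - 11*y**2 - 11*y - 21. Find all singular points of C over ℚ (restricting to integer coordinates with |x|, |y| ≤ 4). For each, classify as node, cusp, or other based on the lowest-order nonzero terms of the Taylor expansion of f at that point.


Singular points: {(-3, -2)}; classification: cusp.

Compute partial derivatives:
  f_x = -3*x**2 + 2*x*y - 14*x + 6*y - 15.
  f_y = x**2 + 6*x - 6*y**2 - 22*y - 11.
Scan x_0 ∈ {−4, ..., 4}. For each x_0, f_y(x_0, y) is a polynomial in y; find its integer roots y ∈ {−4, ..., 4}, then test f_x and f at those candidates.
  x = -4: f_y(-4, y) = -6*y**2 - 22*y - 19; no integer root y with |y| ≤ 4.
  x = -3: f_y(-3, y) = -6*y**2 - 22*y - 20; vanishes at y ∈ {-2}. (-3, -2): f_x = 0, f = 0 — SINGULAR.
  x = -2: f_y(-2, y) = -6*y**2 - 22*y - 19; no integer root y with |y| ≤ 4.
  x = -1: f_y(-1, y) = -6*y**2 - 22*y - 16; vanishes at y ∈ {-1}. (-1, -1): f_x = -8 ≠ 0.
  x = 0: f_y(0, y) = -6*y**2 - 22*y - 11; no integer root y with |y| ≤ 4.
  x = 1: f_y(1, y) = -6*y**2 - 22*y - 4; no integer root y with |y| ≤ 4.
  x = 2: f_y(2, y) = -6*y**2 - 22*y + 5; no integer root y with |y| ≤ 4.
  x = 3: f_y(3, y) = -6*y**2 - 22*y + 16; no integer root y with |y| ≤ 4.
  x = 4: f_y(4, y) = -6*y**2 - 22*y + 29; no integer root y with |y| ≤ 4.
Only singular point on the grid: (-3, -2).
Classify: substitute x = -3 + u, y = -2 + v and expand: f = -u**3 + u**2*v - 2*v**3 + v**2.
No constant or linear terms (consistent with a singular point). Quadratic part: v**2. Cubic part: -u**3 + u**2*v - 2*v**3.
The quadratic part v**2 is a perfect square, so there is a single (double) tangent line v = 0, i.e. y = -2. Restricting the cubic part to that line (v = 0) leaves -u**3 ≠ 0, so f is not divisible by v and the branch is v² ≈ u**3 to lowest order — this is a cusp.
Classification: cusp.


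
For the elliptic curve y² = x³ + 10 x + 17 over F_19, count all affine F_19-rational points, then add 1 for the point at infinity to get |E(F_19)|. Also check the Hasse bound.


Affine points = {(0, 6), (0, 13), (1, 3), (1, 16), (2, 8), (2, 11), (3, 6), (3, 13), (4, 8), (4, 11), (8, 1), (8, 18), (9, 0), (13, 8), (13, 11), (16, 6), (16, 13), (18, 5), (18, 14)}; affine count = 19; |E(F_19)| = 20.

Discriminant check: Δ ∝ 4a³ + 27b² = 4·10³ + 27·17² = 4·1000 + 27·289 ≡ 4 (mod 19). Nonzero ⇒ E is nonsingular.
For each x ∈ F_19, compute rhs = x³ + 10·x + 17 mod 19, then count y ∈ F_19 with y² ≡ rhs.
  x = 0: rhs = 17, matching y values: 6, 13 (2 points).
  x = 1: rhs = 9, matching y values: 3, 16 (2 points).
  x = 2: rhs = 7, matching y values: 8, 11 (2 points).
  x = 3: rhs = 17, matching y values: 6, 13 (2 points).
  x = 4: rhs = 7, matching y values: 8, 11 (2 points).
  x = 5: rhs = 2, matching y values: none (0 points).
  x = 6: rhs = 8, matching y values: none (0 points).
  x = 7: rhs = 12, matching y values: none (0 points).
  x = 8: rhs = 1, matching y values: 1, 18 (2 points).
  x = 9: rhs = 0, matching y values: 0 (1 points).
  x = 10: rhs = 15, matching y values: none (0 points).
  x = 11: rhs = 14, matching y values: none (0 points).
  x = 12: rhs = 3, matching y values: none (0 points).
  x = 13: rhs = 7, matching y values: 8, 11 (2 points).
  x = 14: rhs = 13, matching y values: none (0 points).
  x = 15: rhs = 8, matching y values: none (0 points).
  x = 16: rhs = 17, matching y values: 6, 13 (2 points).
  x = 17: rhs = 8, matching y values: none (0 points).
  x = 18: rhs = 6, matching y values: 5, 14 (2 points).
Total affine count: 19.
Full point count |E(F_19)| = 19 + 1 = 20.
Hasse bound: |20 − (19+1)| = |0| = 0 ≤ 2√19 ≈ 8.7178 ✓.


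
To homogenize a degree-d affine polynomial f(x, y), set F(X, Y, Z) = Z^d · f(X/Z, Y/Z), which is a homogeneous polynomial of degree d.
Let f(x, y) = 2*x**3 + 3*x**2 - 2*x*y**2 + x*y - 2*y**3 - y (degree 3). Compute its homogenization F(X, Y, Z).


F(X, Y, Z) = 2*X**3 + 3*X**2*Z - 2*X*Y**2 + X*Y*Z - 2*Y**3 - Y*Z**2

deg(f) = 3.
Substitute x = X/Z, y = Y/Z into f, then multiply by Z^3.
  monomial 2·x^3·y^0 ↦ 2·X^3·Y^0·Z^0.
  monomial 3·x^2·y^0 ↦ 3·X^2·Y^0·Z^1.
  monomial -2·x^1·y^2 ↦ -2·X^1·Y^2·Z^0.
  monomial 1·x^1·y^1 ↦ 1·X^1·Y^1·Z^1.
  monomial -2·x^0·y^3 ↦ -2·X^0·Y^3·Z^0.
  monomial -1·x^0·y^1 ↦ -1·X^0·Y^1·Z^2.
Collecting: F(X, Y, Z) = 2*X**3 + 3*X**2*Z - 2*X*Y**2 + X*Y*Z - 2*Y**3 - Y*Z**2.


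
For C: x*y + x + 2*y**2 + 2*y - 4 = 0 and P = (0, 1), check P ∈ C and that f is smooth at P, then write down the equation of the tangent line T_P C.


Tangent line at P: 2*x + 6*y - 6 = 0.

Step 1: f(0, 1) = 0, so P lies on C.
Step 2: partial derivatives
  f_x(x, y) = y + 1, f_y(x, y) = x + 4*y + 2.
  f_x(P) = 2, f_y(P) = 6 (gradient nonzero, so P is smooth).
Step 3: tangent line at P: 2·(x − 0) + 6·(y − 1) = 0.
Expanding: 2*x + 6*y - 6 = 0.


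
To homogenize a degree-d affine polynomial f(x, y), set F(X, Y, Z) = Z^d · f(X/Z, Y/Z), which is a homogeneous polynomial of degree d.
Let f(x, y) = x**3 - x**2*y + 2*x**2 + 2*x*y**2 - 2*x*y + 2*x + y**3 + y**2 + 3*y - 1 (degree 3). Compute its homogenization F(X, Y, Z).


F(X, Y, Z) = X**3 - X**2*Y + 2*X**2*Z + 2*X*Y**2 - 2*X*Y*Z + 2*X*Z**2 + Y**3 + Y**2*Z + 3*Y*Z**2 - Z**3

deg(f) = 3.
Substitute x = X/Z, y = Y/Z into f, then multiply by Z^3.
  monomial 1·x^3·y^0 ↦ 1·X^3·Y^0·Z^0.
  monomial -1·x^2·y^1 ↦ -1·X^2·Y^1·Z^0.
  monomial 2·x^2·y^0 ↦ 2·X^2·Y^0·Z^1.
  monomial 2·x^1·y^2 ↦ 2·X^1·Y^2·Z^0.
  monomial -2·x^1·y^1 ↦ -2·X^1·Y^1·Z^1.
  monomial 2·x^1·y^0 ↦ 2·X^1·Y^0·Z^2.
  monomial 1·x^0·y^3 ↦ 1·X^0·Y^3·Z^0.
  monomial 1·x^0·y^2 ↦ 1·X^0·Y^2·Z^1.
  monomial 3·x^0·y^1 ↦ 3·X^0·Y^1·Z^2.
  monomial -1·x^0·y^0 ↦ -1·X^0·Y^0·Z^3.
Collecting: F(X, Y, Z) = X**3 - X**2*Y + 2*X**2*Z + 2*X*Y**2 - 2*X*Y*Z + 2*X*Z**2 + Y**3 + Y**2*Z + 3*Y*Z**2 - Z**3.


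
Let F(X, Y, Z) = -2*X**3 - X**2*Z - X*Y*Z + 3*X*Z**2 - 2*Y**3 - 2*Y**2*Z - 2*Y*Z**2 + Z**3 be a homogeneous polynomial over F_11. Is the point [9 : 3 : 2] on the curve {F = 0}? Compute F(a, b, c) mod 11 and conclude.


F(9,3,2) ≡ 0 (mod 11); P is on the curve.

Evaluate F(9, 3, 2) term-by-term (mod 11).
  -2*X**3 ↦ -2·729·1·1 = -1458
  -X**2*Z ↦ -1·81·1·2 = -162
  -X*Y*Z ↦ -1·9·3·2 = -54
  3*X*Z**2 ↦ 3·9·1·4 = 108
  -2*Y**3 ↦ -2·1·27·1 = -54
  -2*Y**2*Z ↦ -2·1·9·2 = -36
  -2*Y*Z**2 ↦ -2·1·3·4 = -24
  Z**3 ↦ 1·1·1·8 = 8
Sum: F(9, 3, 2) = (-1458) + (-162) + (-54) + (108) + (-54) + (-36) + (-24) + (8) = -1672.
Reducing mod 11: -1672 ≡ 0 (mod 11).
Since F(a, b, c) ≡ 0 (mod 11), P lies on the curve.


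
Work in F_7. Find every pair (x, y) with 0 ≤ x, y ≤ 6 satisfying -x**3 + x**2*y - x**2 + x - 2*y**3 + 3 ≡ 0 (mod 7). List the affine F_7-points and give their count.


Affine F_7-points: {(1, 3), (2, 0), (2, 3), (2, 4), (3, 2), (5, 1), (6, 3)}; count = 7.

For each of the 49 pairs (x, y) ∈ F_7², evaluate f(x, y) mod 7. Record the zeros.
  x = 0: [0↦3, 1↦1, 2↦1, 3↦5, 4↦1, 5↦5, 6↦5]  zeros at y ∈ ∅
  x = 1: [0↦2, 1↦1, 2↦2, 3↦0, 4↦4, 5↦2, 6↦3]  zeros at y ∈ {3}
  x = 2: [0↦0, 1↦2, 2↦6, 3↦0, 4↦0, 5↦1, 6↦5]  zeros at y ∈ {0, 3, 4}
  x = 3: [0↦5, 1↦5, 2↦0, 3↦6, 4↦4, 5↦3, 6↦5]  zeros at y ∈ {2}
  x = 4: [0↦4, 1↦4, 2↦6, 3↦5, 4↦3, 5↦2, 6↦4]  zeros at y ∈ ∅
  x = 5: [0↦5, 1↦0, 2↦4, 3↦5, 4↦5, 5↦6, 6↦3]  zeros at y ∈ {1}
  x = 6: [0↦2, 1↦1, 2↦2, 3↦0, 4↦4, 5↦2, 6↦3]  zeros at y ∈ {3}
Collecting zeros: affine points = {(1, 3), (2, 0), (2, 3), (2, 4), (3, 2), (5, 1), (6, 3)}.
Total count |C(F_7)_aff| = 7.


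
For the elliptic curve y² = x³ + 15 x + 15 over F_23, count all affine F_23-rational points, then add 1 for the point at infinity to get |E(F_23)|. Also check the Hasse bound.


Affine points = {(1, 10), (1, 13), (3, 8), (3, 15), (4, 1), (4, 22), (5, 10), (5, 13), (7, 7), (7, 16), (8, 7), (8, 16), (11, 4), (11, 19), (14, 5), (14, 18), (15, 2), (15, 21), (16, 2), (16, 21), (17, 10), (17, 13), (19, 11), (19, 12), (20, 9), (20, 14), (21, 0)}; affine count = 27; |E(F_23)| = 28.

Discriminant check: Δ ∝ 4a³ + 27b² = 4·15³ + 27·15² = 4·3375 + 27·225 ≡ 2 (mod 23). Nonzero ⇒ E is nonsingular.
For each x ∈ F_23, compute rhs = x³ + 15·x + 15 mod 23, then count y ∈ F_23 with y² ≡ rhs.
  x = 0: rhs = 15, matching y values: none (0 points).
  x = 1: rhs = 8, matching y values: 10, 13 (2 points).
  x = 2: rhs = 7, matching y values: none (0 points).
  x = 3: rhs = 18, matching y values: 8, 15 (2 points).
  x = 4: rhs = 1, matching y values: 1, 22 (2 points).
  x = 5: rhs = 8, matching y values: 10, 13 (2 points).
  x = 6: rhs = 22, matching y values: none (0 points).
  x = 7: rhs = 3, matching y values: 7, 16 (2 points).
  x = 8: rhs = 3, matching y values: 7, 16 (2 points).
  x = 9: rhs = 5, matching y values: none (0 points).
  x = 10: rhs = 15, matching y values: none (0 points).
  x = 11: rhs = 16, matching y values: 4, 19 (2 points).
  x = 12: rhs = 14, matching y values: none (0 points).
  x = 13: rhs = 15, matching y values: none (0 points).
  x = 14: rhs = 2, matching y values: 5, 18 (2 points).
  x = 15: rhs = 4, matching y values: 2, 21 (2 points).
  x = 16: rhs = 4, matching y values: 2, 21 (2 points).
  x = 17: rhs = 8, matching y values: 10, 13 (2 points).
  x = 18: rhs = 22, matching y values: none (0 points).
  x = 19: rhs = 6, matching y values: 11, 12 (2 points).
  x = 20: rhs = 12, matching y values: 9, 14 (2 points).
  x = 21: rhs = 0, matching y values: 0 (1 points).
  x = 22: rhs = 22, matching y values: none (0 points).
Total affine count: 27.
Full point count |E(F_23)| = 27 + 1 = 28.
Hasse bound: |28 − (23+1)| = |4| = 4 ≤ 2√23 ≈ 9.5917 ✓.


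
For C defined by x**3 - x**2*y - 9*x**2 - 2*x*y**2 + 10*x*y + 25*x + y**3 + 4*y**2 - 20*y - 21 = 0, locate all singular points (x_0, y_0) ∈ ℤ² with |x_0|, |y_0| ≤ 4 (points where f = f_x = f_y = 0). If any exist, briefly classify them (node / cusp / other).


Singular points: {(3, 1)}; classification: node.

Compute partial derivatives:
  f_x = 3*x**2 - 2*x*y - 18*x - 2*y**2 + 10*y + 25.
  f_y = -x**2 - 4*x*y + 10*x + 3*y**2 + 8*y - 20.
Scan x_0 ∈ {−4, ..., 4}. For each x_0, f_y(x_0, y) is a polynomial in y; find its integer roots y ∈ {−4, ..., 4}, then test f_x and f at those candidates.
  x = -4: f_y(-4, y) = 3*y**2 + 24*y - 76; no integer root y with |y| ≤ 4.
  x = -3: f_y(-3, y) = 3*y**2 + 20*y - 59; no integer root y with |y| ≤ 4.
  x = -2: f_y(-2, y) = 3*y**2 + 16*y - 44; vanishes at y ∈ {2}. (-2, 2): f_x = 93 ≠ 0.
  x = -1: f_y(-1, y) = 3*y**2 + 12*y - 31; no integer root y with |y| ≤ 4.
  x = 0: f_y(0, y) = 3*y**2 + 8*y - 20; no integer root y with |y| ≤ 4.
  x = 1: f_y(1, y) = 3*y**2 + 4*y - 11; no integer root y with |y| ≤ 4.
  x = 2: f_y(2, y) = 3*y**2 - 4; no integer root y with |y| ≤ 4.
  x = 3: f_y(3, y) = 3*y**2 - 4*y + 1; vanishes at y ∈ {1}. (3, 1): f_x = 0, f = 0 — SINGULAR.
  x = 4: f_y(4, y) = 3*y**2 - 8*y + 4; vanishes at y ∈ {2}. (4, 2): f_x = -3 ≠ 0.
Only singular point on the grid: (3, 1).
Classify: substitute x = 3 + u, y = 1 + v and expand: f = u**3 - u**2*v - u**2 - 2*u*v**2 + v**3 + v**2.
No constant or linear terms (consistent with a singular point). Quadratic part: -u**2 + v**2. Cubic part: u**3 - u**2*v - 2*u*v**2 + v**3.
The quadratic part v**2 - u**2 = (v − u)(v + u) splits into two distinct linear factors, so there are two distinct tangent lines y − 1 = ±(x − 3) — this is a node (ordinary double point).
Classification: node.


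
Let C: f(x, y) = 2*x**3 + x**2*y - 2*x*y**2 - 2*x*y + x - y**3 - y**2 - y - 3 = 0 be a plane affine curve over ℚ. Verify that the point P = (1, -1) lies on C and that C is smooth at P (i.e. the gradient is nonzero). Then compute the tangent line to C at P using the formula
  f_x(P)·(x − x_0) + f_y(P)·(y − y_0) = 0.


Tangent line at P: 5*x + y - 4 = 0.

Step 1: f(1, -1) = 0, so P lies on C.
Step 2: partial derivatives
  f_x(x, y) = 6*x**2 + 2*x*y - 2*y**2 - 2*y + 1, f_y(x, y) = x**2 - 4*x*y - 2*x - 3*y**2 - 2*y - 1.
  f_x(P) = 5, f_y(P) = 1 (gradient nonzero, so P is smooth).
Step 3: tangent line at P: 5·(x − 1) + 1·(y − -1) = 0.
Expanding: 5*x + y - 4 = 0.


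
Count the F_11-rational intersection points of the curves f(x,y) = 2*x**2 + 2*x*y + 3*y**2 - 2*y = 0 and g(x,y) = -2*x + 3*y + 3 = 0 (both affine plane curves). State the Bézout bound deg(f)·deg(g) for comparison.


Common zeros: ∅; count = 0; Bézout bound = 2.

deg(f) = 2, deg(g) = 1, so Bézout bound = 2.
Scan x ∈ F_11. For each x, list the y ∈ F_11 with f(x, y) ≡ 0 and those with g(x, y) ≡ 0 (mod 11); the common zeros in that column are the intersection.
  x = 0: f ≡ 0 at y ∈ {0, 8}; g ≡ 0 at y ∈ {10}; common: ∅.
  x = 1: f ≡ 0 at y ∈ {5, 6}; g ≡ 0 at y ∈ {7}; common: ∅.
  x = 2: f ≡ 0 at y ∈ ∅; g ≡ 0 at y ∈ {4}; common: ∅.
  x = 3: f ≡ 0 at y ∈ {8, 9}; g ≡ 0 at y ∈ {1}; common: ∅.
  x = 4: f ≡ 0 at y ∈ {3, 6}; g ≡ 0 at y ∈ {9}; common: ∅.
  x = 5: f ≡ 0 at y ∈ {5, 7}; g ≡ 0 at y ∈ {6}; common: ∅.
  x = 6: f ≡ 0 at y ∈ ∅; g ≡ 0 at y ∈ {3}; common: ∅.
  x = 7: f ≡ 0 at y ∈ ∅; g ≡ 0 at y ∈ {0}; common: ∅.
  x = 8: f ≡ 0 at y ∈ ∅; g ≡ 0 at y ∈ {8}; common: ∅.
  x = 9: f ≡ 0 at y ∈ ∅; g ≡ 0 at y ∈ {5}; common: ∅.
  x = 10: f ≡ 0 at y ∈ {7, 9}; g ≡ 0 at y ∈ {2}; common: ∅.
Collecting: common zeros = ∅, so the count is 0.
Comparison with the Bézout bound: 0 ≤ 2 = deg(f)·deg(g), as expected for curves with no common component (the affine F_11-count falls short of the bound because intersections may lie at infinity, over extension fields, or carry multiplicity).


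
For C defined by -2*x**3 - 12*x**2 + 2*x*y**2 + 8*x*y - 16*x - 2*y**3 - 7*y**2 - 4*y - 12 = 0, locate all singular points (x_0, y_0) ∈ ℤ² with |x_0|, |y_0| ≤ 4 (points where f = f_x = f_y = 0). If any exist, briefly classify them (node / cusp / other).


Singular points: {(-2, -2)}; classification: cusp.

Compute partial derivatives:
  f_x = -6*x**2 - 24*x + 2*y**2 + 8*y - 16.
  f_y = 4*x*y + 8*x - 6*y**2 - 14*y - 4.
Scan x_0 ∈ {−4, ..., 4}. For each x_0, f_y(x_0, y) is a polynomial in y; find its integer roots y ∈ {−4, ..., 4}, then test f_x and f at those candidates.
  x = -4: f_y(-4, y) = -6*y**2 - 30*y - 36; vanishes at y ∈ {-3, -2}. (-4, -3): f_x = -22 ≠ 0; (-4, -2): f_x = -24 ≠ 0.
  x = -3: f_y(-3, y) = -6*y**2 - 26*y - 28; vanishes at y ∈ {-2}. (-3, -2): f_x = -6 ≠ 0.
  x = -2: f_y(-2, y) = -6*y**2 - 22*y - 20; vanishes at y ∈ {-2}. (-2, -2): f_x = 0, f = 0 — SINGULAR.
  x = -1: f_y(-1, y) = -6*y**2 - 18*y - 12; vanishes at y ∈ {-2, -1}. (-1, -2): f_x = -6 ≠ 0; (-1, -1): f_x = -4 ≠ 0.
  x = 0: f_y(0, y) = -6*y**2 - 14*y - 4; vanishes at y ∈ {-2}. (0, -2): f_x = -24 ≠ 0.
  x = 1: f_y(1, y) = -6*y**2 - 10*y + 4; vanishes at y ∈ {-2}. (1, -2): f_x = -54 ≠ 0.
  x = 2: f_y(2, y) = -6*y**2 - 6*y + 12; vanishes at y ∈ {-2, 1}. (2, -2): f_x = -96 ≠ 0; (2, 1): f_x = -78 ≠ 0.
  x = 3: f_y(3, y) = -6*y**2 - 2*y + 20; vanishes at y ∈ {-2}. (3, -2): f_x = -150 ≠ 0.
  x = 4: f_y(4, y) = -6*y**2 + 2*y + 28; vanishes at y ∈ {-2}. (4, -2): f_x = -216 ≠ 0.
Only singular point on the grid: (-2, -2).
Classify: substitute x = -2 + u, y = -2 + v and expand: f = -2*u**3 + 2*u*v**2 - 2*v**3 + v**2.
No constant or linear terms (consistent with a singular point). Quadratic part: v**2. Cubic part: -2*u**3 + 2*u*v**2 - 2*v**3.
The quadratic part v**2 is a perfect square, so there is a single (double) tangent line v = 0, i.e. y = -2. Restricting the cubic part to that line (v = 0) leaves -2*u**3 ≠ 0, so f is not divisible by v and the branch is v² ≈ 2*u**3 to lowest order — this is a cusp.
Classification: cusp.


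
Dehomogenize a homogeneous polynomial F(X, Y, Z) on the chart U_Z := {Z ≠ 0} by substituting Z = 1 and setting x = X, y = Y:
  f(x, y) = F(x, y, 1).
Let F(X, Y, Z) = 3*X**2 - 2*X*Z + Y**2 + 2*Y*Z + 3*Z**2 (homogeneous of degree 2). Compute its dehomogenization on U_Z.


f(x, y) = 3*x**2 - 2*x + y**2 + 2*y + 3

On U_Z we set Z = 1. Each monomial c·X^i·Y^j·Z^k in F becomes c·x^i·y^j·1^k = c·x^i·y^j.
Substituting Z = 1: F(X, Y, 1) = 3*x**2 - 2*x + y**2 + 2*y + 3.
Note: deg(f) ≤ deg(F) = 2; strict inequality happens when F is divisible by Z (lost terms).


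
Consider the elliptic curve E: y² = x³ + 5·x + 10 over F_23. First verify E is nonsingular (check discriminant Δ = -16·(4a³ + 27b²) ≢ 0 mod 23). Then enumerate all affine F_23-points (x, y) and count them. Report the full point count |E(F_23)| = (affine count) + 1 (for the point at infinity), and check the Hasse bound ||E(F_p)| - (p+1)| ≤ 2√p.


Affine points = {(1, 4), (1, 19), (3, 11), (3, 12), (4, 5), (4, 18), (6, 7), (6, 16), (9, 5), (9, 18), (10, 5), (10, 18), (11, 4), (11, 19), (12, 2), (12, 21), (13, 8), (13, 15), (14, 8), (14, 15), (16, 0), (19, 8), (19, 15), (22, 2), (22, 21)}; affine count = 25; |E(F_23)| = 26.

Discriminant check: Δ ∝ 4a³ + 27b² = 4·5³ + 27·10² = 4·125 + 27·100 ≡ 3 (mod 23). Nonzero ⇒ E is nonsingular.
For each x ∈ F_23, compute rhs = x³ + 5·x + 10 mod 23, then count y ∈ F_23 with y² ≡ rhs.
  x = 0: rhs = 10, matching y values: none (0 points).
  x = 1: rhs = 16, matching y values: 4, 19 (2 points).
  x = 2: rhs = 5, matching y values: none (0 points).
  x = 3: rhs = 6, matching y values: 11, 12 (2 points).
  x = 4: rhs = 2, matching y values: 5, 18 (2 points).
  x = 5: rhs = 22, matching y values: none (0 points).
  x = 6: rhs = 3, matching y values: 7, 16 (2 points).
  x = 7: rhs = 20, matching y values: none (0 points).
  x = 8: rhs = 10, matching y values: none (0 points).
  x = 9: rhs = 2, matching y values: 5, 18 (2 points).
  x = 10: rhs = 2, matching y values: 5, 18 (2 points).
  x = 11: rhs = 16, matching y values: 4, 19 (2 points).
  x = 12: rhs = 4, matching y values: 2, 21 (2 points).
  x = 13: rhs = 18, matching y values: 8, 15 (2 points).
  x = 14: rhs = 18, matching y values: 8, 15 (2 points).
  x = 15: rhs = 10, matching y values: none (0 points).
  x = 16: rhs = 0, matching y values: 0 (1 points).
  x = 17: rhs = 17, matching y values: none (0 points).
  x = 18: rhs = 21, matching y values: none (0 points).
  x = 19: rhs = 18, matching y values: 8, 15 (2 points).
  x = 20: rhs = 14, matching y values: none (0 points).
  x = 21: rhs = 15, matching y values: none (0 points).
  x = 22: rhs = 4, matching y values: 2, 21 (2 points).
Total affine count: 25.
Full point count |E(F_23)| = 25 + 1 = 26.
Hasse bound: |26 − (23+1)| = |2| = 2 ≤ 2√23 ≈ 9.5917 ✓.


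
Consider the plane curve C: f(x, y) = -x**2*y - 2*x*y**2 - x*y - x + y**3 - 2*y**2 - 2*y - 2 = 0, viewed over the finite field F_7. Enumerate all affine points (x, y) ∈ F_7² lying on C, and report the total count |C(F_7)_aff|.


Affine F_7-points: {(0, 5), (3, 6), (5, 0), (6, 6)}; count = 4.

For each of the 49 pairs (x, y) ∈ F_7², evaluate f(x, y) mod 7. Record the zeros.
  x = 0: [0↦5, 1↦2, 2↦1, 3↦1, 4↦1, 5↦0, 6↦4]  zeros at y ∈ {5}
  x = 1: [0↦4, 1↦4, 2↦2, 3↦4, 4↦2, 5↦2, 6↦3]  zeros at y ∈ ∅
  x = 2: [0↦3, 1↦4, 2↦6, 3↦1, 4↦2, 5↦1, 6↦4]  zeros at y ∈ ∅
  x = 3: [0↦2, 1↦2, 2↦6, 3↦6, 4↦1, 5↦4, 6↦0]  zeros at y ∈ {6}
  x = 4: [0↦1, 1↦5, 2↦2, 3↦5, 4↦6, 5↦4, 6↦5]  zeros at y ∈ ∅
  x = 5: [0↦0, 1↦6, 2↦1, 3↦5, 4↦3, 5↦1, 6↦5]  zeros at y ∈ {0}
  x = 6: [0↦6, 1↦5, 2↦3, 3↦6, 4↦6, 5↦2, 6↦0]  zeros at y ∈ {6}
Collecting zeros: affine points = {(0, 5), (3, 6), (5, 0), (6, 6)}.
Total count |C(F_7)_aff| = 4.


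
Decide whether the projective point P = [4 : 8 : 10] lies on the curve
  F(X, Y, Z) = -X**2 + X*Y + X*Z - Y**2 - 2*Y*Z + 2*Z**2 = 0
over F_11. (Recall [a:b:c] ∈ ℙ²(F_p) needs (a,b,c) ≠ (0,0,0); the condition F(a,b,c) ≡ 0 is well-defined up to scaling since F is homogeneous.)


F(4,8,10) ≡ 10 (mod 11); P is NOT on the curve.

Evaluate F(4, 8, 10) term-by-term (mod 11).
  -X**2 ↦ -1·16·1·1 = -16
  X*Y ↦ 1·4·8·1 = 32
  X*Z ↦ 1·4·1·10 = 40
  -Y**2 ↦ -1·1·64·1 = -64
  -2*Y*Z ↦ -2·1·8·10 = -160
  2*Z**2 ↦ 2·1·1·100 = 200
Sum: F(4, 8, 10) = (-16) + (32) + (40) + (-64) + (-160) + (200) = 32.
Reducing mod 11: 32 ≡ 10 (mod 11).
Since F(a, b, c) ≡ 10 ≠ 0 (mod 11), P does NOT lie on the curve.


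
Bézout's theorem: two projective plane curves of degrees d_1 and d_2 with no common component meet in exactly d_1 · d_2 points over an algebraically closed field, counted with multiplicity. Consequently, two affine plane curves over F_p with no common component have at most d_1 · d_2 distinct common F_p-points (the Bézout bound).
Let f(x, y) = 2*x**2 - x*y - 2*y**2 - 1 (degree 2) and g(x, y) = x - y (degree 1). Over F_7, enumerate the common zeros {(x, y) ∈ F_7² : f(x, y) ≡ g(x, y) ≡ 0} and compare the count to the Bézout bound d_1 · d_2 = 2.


Common zeros: ∅; count = 0; Bézout bound = 2.

deg(f) = 2, deg(g) = 1, so Bézout bound = 2.
Scan x ∈ F_7. For each x, list the y ∈ F_7 with f(x, y) ≡ 0 and those with g(x, y) ≡ 0 (mod 7); the common zeros in that column are the intersection.
  x = 0: f ≡ 0 at y ∈ ∅; g ≡ 0 at y ∈ {0}; common: ∅.
  x = 1: f ≡ 0 at y ∈ {4, 6}; g ≡ 0 at y ∈ {1}; common: ∅.
  x = 2: f ≡ 0 at y ∈ {0, 6}; g ≡ 0 at y ∈ {2}; common: ∅.
  x = 3: f ≡ 0 at y ∈ ∅; g ≡ 0 at y ∈ {3}; common: ∅.
  x = 4: f ≡ 0 at y ∈ ∅; g ≡ 0 at y ∈ {4}; common: ∅.
  x = 5: f ≡ 0 at y ∈ {0, 1}; g ≡ 0 at y ∈ {5}; common: ∅.
  x = 6: f ≡ 0 at y ∈ {1, 3}; g ≡ 0 at y ∈ {6}; common: ∅.
Collecting: common zeros = ∅, so the count is 0.
Comparison with the Bézout bound: 0 ≤ 2 = deg(f)·deg(g), as expected for curves with no common component (the affine F_7-count falls short of the bound because intersections may lie at infinity, over extension fields, or carry multiplicity).
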